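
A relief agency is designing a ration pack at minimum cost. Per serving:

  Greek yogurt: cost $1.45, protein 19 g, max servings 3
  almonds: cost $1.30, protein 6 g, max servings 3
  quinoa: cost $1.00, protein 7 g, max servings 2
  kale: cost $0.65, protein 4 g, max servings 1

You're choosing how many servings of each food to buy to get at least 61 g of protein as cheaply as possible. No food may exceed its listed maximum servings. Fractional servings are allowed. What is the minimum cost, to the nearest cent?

$4.92

Cost per g of protein: Greek yogurt $0.0763, quinoa $0.1429, kale $0.1625, almonds $0.2167.
Take 3 servings of Greek yogurt: +57.0 g protein for $4.35 (total $4.35, still need 4.0 g).
Take 0.5714 servings of quinoa: +4.0 g protein for $0.57 (total $4.92, still need 0.0 g).
Filling from the cheapest source first is optimal under one linear minimum: $4.92.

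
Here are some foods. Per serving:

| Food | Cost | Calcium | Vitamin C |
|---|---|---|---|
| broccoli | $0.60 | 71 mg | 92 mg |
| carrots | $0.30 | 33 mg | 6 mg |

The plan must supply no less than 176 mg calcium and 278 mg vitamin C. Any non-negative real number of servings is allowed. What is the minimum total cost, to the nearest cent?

$1.81

Minimising a linear cost over {calcium ≥ 176, vitamin C ≥ 278, servings ≥ 0} — the optimum is at a vertex, using one or two foods.
broccoli only: max(176/71, 278/92) = 3.022 servings → $1.81.
carrots only: max(176/33, 278/6) = 46.33 servings → $13.90.
broccoli + carrots: the both-tight solution has a negative serving — not a feasible corner.
The minimum over all feasible corners is $1.81.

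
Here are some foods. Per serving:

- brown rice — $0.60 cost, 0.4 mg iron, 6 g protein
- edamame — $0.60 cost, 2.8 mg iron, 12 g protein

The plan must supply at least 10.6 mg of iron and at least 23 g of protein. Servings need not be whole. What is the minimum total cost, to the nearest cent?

brown rice only: max(10.6/0.4, 23/6) = 26.5 servings → $15.90.
edamame only: max(10.6/2.8, 23/12) = 3.786 servings → $2.27.
brown rice + edamame: intersection lies outside the first quadrant.
The minimum over all feasible corners is $2.27.

$2.27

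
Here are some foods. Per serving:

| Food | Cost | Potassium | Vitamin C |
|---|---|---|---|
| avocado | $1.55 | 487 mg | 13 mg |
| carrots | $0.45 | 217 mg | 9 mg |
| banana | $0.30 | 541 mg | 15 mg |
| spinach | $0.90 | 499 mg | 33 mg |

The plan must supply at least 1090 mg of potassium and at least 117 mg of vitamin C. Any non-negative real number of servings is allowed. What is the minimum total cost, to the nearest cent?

$2.34

An LP optimum is at a vertex; with two nutrient constraints at most two foods are used. Check each candidate.
avocado only: max(1090/487, 117/13) = 9 servings → $13.95.
carrots only: max(1090/217, 117/9) = 13 servings → $5.85.
banana only: max(1090/541, 117/15) = 7.8 servings → $2.34.
spinach only: max(1090/499, 117/33) = 3.545 servings → $3.19.
avocado + carrots: intersection lies outside the first quadrant.
avocado + banana: intersection lies outside the first quadrant.
avocado + spinach: the both-tight solution has a negative serving — not a feasible corner.
carrots + banana: the both-tight solution has a negative serving — not a feasible corner.
carrots + spinach: the both-tight solution has a negative serving — not a feasible corner.
banana + spinach with both targets exact would need a negative amount; discard.
Cheapest feasible corner: $2.34.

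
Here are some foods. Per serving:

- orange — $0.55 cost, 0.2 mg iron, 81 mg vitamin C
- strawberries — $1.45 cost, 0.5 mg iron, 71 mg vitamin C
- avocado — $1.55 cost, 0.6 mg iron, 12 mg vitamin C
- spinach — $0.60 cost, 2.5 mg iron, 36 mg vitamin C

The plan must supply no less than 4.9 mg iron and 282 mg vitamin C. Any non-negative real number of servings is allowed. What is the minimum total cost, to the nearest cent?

orange only: max(4.9/0.2, 282/81) = 24.5 servings → $13.47.
strawberries only: max(4.9/0.5, 282/71) = 9.8 servings → $14.21.
avocado only: max(4.9/0.6, 282/12) = 23.5 servings → $36.42.
spinach only: max(4.9/2.5, 282/36) = 7.833 servings → $4.70.
orange + strawberries: intersection lies outside the first quadrant.
orange + avocado with both tight: 2.39 servings and 7.37 servings → $12.74.
orange + spinach with both tight: 2.707 servings and 1.743 servings → $2.53.
strawberries + avocado with both tight: 3.016 servings and 5.653 servings → $13.14.
strawberries + spinach with both tight: 3.314 servings and 1.297 servings → $5.58.
avocado + spinach: intersection lies outside the first quadrant.
The minimum over all feasible corners is $2.53.

$2.53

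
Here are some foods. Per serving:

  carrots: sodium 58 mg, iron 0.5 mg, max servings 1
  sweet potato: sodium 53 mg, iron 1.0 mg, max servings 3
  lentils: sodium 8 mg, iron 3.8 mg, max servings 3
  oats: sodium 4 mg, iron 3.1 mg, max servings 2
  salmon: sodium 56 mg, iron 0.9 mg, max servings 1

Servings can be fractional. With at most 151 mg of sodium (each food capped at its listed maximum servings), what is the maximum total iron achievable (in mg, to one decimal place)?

Iron per mg sodium: oats 0.775, lentils 0.475, sweet potato 0.01887, salmon 0.01607, carrots 0.008621.
Take 2 servings of oats: uses 8 mg sodium, +6.2 mg iron (running total 6.2 mg).
Take 3 servings of lentils: uses 24 mg sodium, +11.4 mg iron (running total 17.6 mg).
Take 2.245 servings of sweet potato: uses 119 mg sodium, +2.2 mg iron (running total 19.8 mg).
Filling greedily by iron-per-mg sodium is optimal for one linear limit, giving 19.8 mg.

19.8 mg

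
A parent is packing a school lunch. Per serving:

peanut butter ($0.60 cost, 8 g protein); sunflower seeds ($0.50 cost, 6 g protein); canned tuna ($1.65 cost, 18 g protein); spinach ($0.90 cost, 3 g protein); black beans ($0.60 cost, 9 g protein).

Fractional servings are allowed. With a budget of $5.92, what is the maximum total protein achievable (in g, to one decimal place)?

88.8 g

Protein per dollar: black beans 15, peanut butter 13.33, sunflower seeds 12, canned tuna 10.91, spinach 3.333.
With no serving limits, spend the whole cost allowance on black beans: $5.92 / $0.60 × 9 g = 88.8 g.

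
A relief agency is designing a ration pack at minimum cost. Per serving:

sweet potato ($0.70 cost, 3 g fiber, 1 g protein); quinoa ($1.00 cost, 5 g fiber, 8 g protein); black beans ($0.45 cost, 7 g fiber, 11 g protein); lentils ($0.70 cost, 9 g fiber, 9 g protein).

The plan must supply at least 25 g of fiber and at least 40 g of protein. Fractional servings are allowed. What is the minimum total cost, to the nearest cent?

At the optimum either one food covers both requirements or two foods hit both targets exactly; no other combination can be cheaper.
sweet potato only: max(25/3, 40/1) = 40 servings → $28.00.
quinoa only: max(25/5, 40/8) = 5 servings → $5.00.
black beans only: max(25/7, 40/11) = 3.636 servings → $1.64.
lentils only: max(25/9, 40/9) = 4.444 servings → $3.11.
sweet potato + quinoa with both tight: 0 servings and 5 servings → $5.00.
sweet potato + black beans with both targets exact would need a negative amount; discard.
sweet potato + lentils: intersection lies outside the first quadrant.
quinoa + black beans with both tight: 5 servings and 0 servings → $5.00.
quinoa + lentils with both tight: 5 servings and 0 servings → $5.00.
black beans + lentils with both targets exact would need a negative amount; discard.
So the least-cost plan costs $1.64.

$1.64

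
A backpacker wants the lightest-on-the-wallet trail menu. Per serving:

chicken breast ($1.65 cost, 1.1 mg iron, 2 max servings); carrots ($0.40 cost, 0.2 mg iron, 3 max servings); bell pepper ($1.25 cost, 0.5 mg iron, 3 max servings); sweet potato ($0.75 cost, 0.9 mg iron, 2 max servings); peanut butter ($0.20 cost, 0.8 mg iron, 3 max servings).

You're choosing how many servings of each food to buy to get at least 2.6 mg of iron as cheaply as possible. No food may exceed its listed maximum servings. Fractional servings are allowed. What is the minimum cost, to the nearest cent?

$0.77

Cost per mg of iron: peanut butter $0.2500, sweet potato $0.8333, chicken breast $1.5000, carrots $2.0000, bell pepper $2.5000.
Take 3 servings of peanut butter: +2.4 mg iron for $0.60 (total $0.60, still need 0.2 mg).
Take 0.2222 servings of sweet potato: +0.2 mg iron for $0.17 (total $0.77, still need 0.0 mg).
Greedy by cheapest-per-mg is optimal for a single linear constraint, so the minimum cost is $0.77.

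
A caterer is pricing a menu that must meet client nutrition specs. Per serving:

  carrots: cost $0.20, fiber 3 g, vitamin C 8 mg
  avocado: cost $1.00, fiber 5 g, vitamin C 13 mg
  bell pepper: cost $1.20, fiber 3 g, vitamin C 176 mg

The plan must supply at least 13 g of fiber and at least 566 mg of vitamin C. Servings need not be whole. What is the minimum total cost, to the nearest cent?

Compare the cost at each extreme point of the feasible region.
carrots only: max(13/3, 566/8) = 70.75 servings → $14.15.
avocado only: max(13/5, 566/13) = 43.54 servings → $43.54.
bell pepper only: max(13/3, 566/176) = 4.333 servings → $5.20.
carrots + avocado: the both-tight solution has a negative serving — not a feasible corner.
carrots + bell pepper with both tight: 1.171 servings and 3.163 servings → $4.03.
avocado + bell pepper with both tight: 0.7015 servings and 3.164 servings → $4.50.
So the least-cost plan costs $4.03.

$4.03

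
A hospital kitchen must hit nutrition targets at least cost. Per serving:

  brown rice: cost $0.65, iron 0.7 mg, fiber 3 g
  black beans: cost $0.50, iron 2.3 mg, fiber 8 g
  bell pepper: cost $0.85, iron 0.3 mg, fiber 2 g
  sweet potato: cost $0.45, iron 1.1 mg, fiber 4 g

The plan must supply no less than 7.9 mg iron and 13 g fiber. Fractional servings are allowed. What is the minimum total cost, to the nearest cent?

For a min-cost LP with two ≥-constraints, a basic feasible solution has at most two positive variables.
brown rice only: max(7.9/0.7, 13/3) = 11.29 servings → $7.34.
black beans only: max(7.9/2.3, 13/8) = 3.435 servings → $1.72.
bell pepper only: max(7.9/0.3, 13/2) = 26.33 servings → $22.38.
sweet potato only: max(7.9/1.1, 13/4) = 7.182 servings → $3.23.
brown rice + black beans: the both-tight solution has a negative serving — not a feasible corner.
brown rice + bell pepper with both targets exact would need a negative amount; discard.
brown rice + sweet potato: intersection lies outside the first quadrant.
black beans + bell pepper with both targets exact would need a negative amount; discard.
black beans + sweet potato: intersection lies outside the first quadrant.
bell pepper + sweet potato with both targets exact would need a negative amount; discard.
So the least-cost plan costs $1.72.

$1.72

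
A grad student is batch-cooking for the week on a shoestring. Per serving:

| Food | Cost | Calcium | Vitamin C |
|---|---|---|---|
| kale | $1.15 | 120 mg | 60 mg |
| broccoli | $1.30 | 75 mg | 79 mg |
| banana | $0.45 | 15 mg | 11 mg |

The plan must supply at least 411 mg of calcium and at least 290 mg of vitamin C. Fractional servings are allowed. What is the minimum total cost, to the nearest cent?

$5.12

With two linear requirements the optimum uses one or two foods; enumerate the corners.
kale only: max(411/120, 290/60) = 4.833 servings → $5.56.
broccoli only: max(411/75, 290/79) = 5.48 servings → $7.12.
banana only: max(411/15, 290/11) = 27.4 servings → $12.33.
kale + broccoli with both tight: 2.152 servings and 2.036 servings → $5.12.
kale + banana with both tight: 0.4071 servings and 24.14 servings → $11.33.
broccoli + banana with both targets exact would need a negative amount; discard.
So the least-cost plan costs $5.12.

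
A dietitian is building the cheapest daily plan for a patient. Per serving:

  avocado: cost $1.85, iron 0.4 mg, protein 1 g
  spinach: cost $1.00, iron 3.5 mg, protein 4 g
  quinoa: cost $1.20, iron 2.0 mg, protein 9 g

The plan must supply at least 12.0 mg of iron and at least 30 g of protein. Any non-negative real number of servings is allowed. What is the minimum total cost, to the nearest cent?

$4.95

An LP optimum is at a vertex; with two nutrient constraints at most two foods are used. Check each candidate.
avocado only: max(12.0/0.4, 30/1) = 30 servings → $55.50.
spinach only: max(12.0/3.5, 30/4) = 7.5 servings → $7.50.
quinoa only: max(12.0/2.0, 30/9) = 6 servings → $7.20.
avocado + spinach with both tight: 30 servings and 0 servings → $55.50.
avocado + quinoa with both tight: 30 servings and 0 servings → $55.50.
spinach + quinoa with both tight: 2.043 servings and 2.426 servings → $4.95.
So the least-cost plan costs $4.95.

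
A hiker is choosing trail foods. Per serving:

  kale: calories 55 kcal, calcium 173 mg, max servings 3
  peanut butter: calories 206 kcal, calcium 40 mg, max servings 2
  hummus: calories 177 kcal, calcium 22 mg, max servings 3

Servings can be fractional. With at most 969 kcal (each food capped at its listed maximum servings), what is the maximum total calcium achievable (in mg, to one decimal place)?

647.7 mg

Calcium per kcal: kale 3.145, peanut butter 0.1942, hummus 0.1243.
Take 3 servings of kale: uses 165 kcal, +519.0 mg calcium (running total 519.0 mg).
Take 2 servings of peanut butter: uses 412 kcal, +80.0 mg calcium (running total 599.0 mg).
Take 2.215 servings of hummus: uses 392 kcal, +48.7 mg calcium (running total 647.7 mg).
Greedy by best ratio exhausts the calories allowance optimally: 647.7 mg.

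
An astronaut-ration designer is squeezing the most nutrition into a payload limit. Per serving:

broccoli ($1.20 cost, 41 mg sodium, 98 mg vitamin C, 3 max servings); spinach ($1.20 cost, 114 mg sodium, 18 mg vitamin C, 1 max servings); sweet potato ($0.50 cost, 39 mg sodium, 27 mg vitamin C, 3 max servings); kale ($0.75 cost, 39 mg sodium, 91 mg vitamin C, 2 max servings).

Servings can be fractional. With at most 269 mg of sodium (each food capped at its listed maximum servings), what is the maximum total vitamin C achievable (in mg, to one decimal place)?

Vitamin C per mg sodium: broccoli 2.39, kale 2.333, sweet potato 0.6923, spinach 0.1579.
Take 3 servings of broccoli: uses 123 mg sodium, +294.0 mg vitamin C (running total 294.0 mg).
Take 2 servings of kale: uses 78 mg sodium, +182.0 mg vitamin C (running total 476.0 mg).
Take 1.744 servings of sweet potato: uses 68 mg sodium, +47.1 mg vitamin C (running total 523.1 mg).
Filling greedily by vitamin C-per-mg sodium is optimal for one linear limit, giving 523.1 mg.

523.1 mg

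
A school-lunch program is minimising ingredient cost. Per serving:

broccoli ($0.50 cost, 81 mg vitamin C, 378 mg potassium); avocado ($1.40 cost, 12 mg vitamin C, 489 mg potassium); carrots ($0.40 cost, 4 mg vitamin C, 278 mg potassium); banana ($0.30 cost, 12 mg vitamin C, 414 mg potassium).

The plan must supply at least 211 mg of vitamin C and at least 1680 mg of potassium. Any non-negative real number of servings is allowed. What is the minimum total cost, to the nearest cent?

$1.74

Two binding constraints pin down two serving amounts, so the optimal mix uses at most two foods. The candidates are each food alone (scaled to the tighter of vitamin C/potassium) and each pair with both constraints tight.
broccoli only: max(211/81, 1680/378) = 4.444 servings → $2.22.
avocado only: max(211/12, 1680/489) = 17.58 servings → $24.62.
carrots only: max(211/4, 1680/278) = 52.75 servings → $21.10.
banana only: max(211/12, 1680/414) = 17.58 servings → $5.28.
broccoli + avocado with both tight: 2.367 servings and 1.606 servings → $3.43.
broccoli + carrots with both tight: 2.473 servings and 2.681 servings → $2.31.
broccoli + banana with both tight: 2.317 servings and 1.942 servings → $1.74.
avocado + carrots with both targets exact would need a negative amount; discard.
avocado + banana: the both-tight solution has a negative serving — not a feasible corner.
carrots + banana: intersection lies outside the first quadrant.
The minimum over all feasible corners is $1.74.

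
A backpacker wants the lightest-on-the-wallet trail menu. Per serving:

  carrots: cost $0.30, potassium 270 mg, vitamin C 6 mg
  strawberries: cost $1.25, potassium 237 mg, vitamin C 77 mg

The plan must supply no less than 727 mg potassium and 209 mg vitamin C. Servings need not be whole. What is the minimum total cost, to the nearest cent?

Minimising a linear cost over {potassium ≥ 727, vitamin C ≥ 209, servings ≥ 0} — the optimum is at a vertex, using one or two foods.
carrots only: max(727/270, 209/6) = 34.83 servings → $10.45.
strawberries only: max(727/237, 209/77) = 3.068 servings → $3.83.
carrots + strawberries with both tight: 0.3328 servings and 2.688 servings → $3.46.
The minimum over all feasible corners is $3.46.

$3.46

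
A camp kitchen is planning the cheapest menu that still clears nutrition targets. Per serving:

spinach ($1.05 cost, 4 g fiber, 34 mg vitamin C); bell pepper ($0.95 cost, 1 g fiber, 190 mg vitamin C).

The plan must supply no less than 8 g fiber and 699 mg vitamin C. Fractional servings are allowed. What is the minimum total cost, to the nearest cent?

The cheapest plan sits at a corner of the feasible region — with two constraints it uses at most two foods.
spinach only: max(8/4, 699/34) = 20.56 servings → $21.59.
bell pepper only: max(8/1, 699/190) = 8 servings → $7.60.
spinach + bell pepper with both tight: 1.131 servings and 3.477 servings → $4.49.
So the least-cost plan costs $4.49.

$4.49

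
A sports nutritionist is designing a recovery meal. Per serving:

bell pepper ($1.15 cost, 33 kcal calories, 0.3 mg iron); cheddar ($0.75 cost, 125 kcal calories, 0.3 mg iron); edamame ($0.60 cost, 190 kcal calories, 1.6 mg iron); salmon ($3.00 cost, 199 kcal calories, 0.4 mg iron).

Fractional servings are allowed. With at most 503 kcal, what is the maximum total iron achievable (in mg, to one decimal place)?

Iron per kcal: bell pepper 0.009091, edamame 0.008421, cheddar 0.0024, salmon 0.00201.
With no serving limits, spend the whole calories allowance on bell pepper: 503 kcal / 33 kcal × 0.3 mg = 4.6 mg.

4.6 mg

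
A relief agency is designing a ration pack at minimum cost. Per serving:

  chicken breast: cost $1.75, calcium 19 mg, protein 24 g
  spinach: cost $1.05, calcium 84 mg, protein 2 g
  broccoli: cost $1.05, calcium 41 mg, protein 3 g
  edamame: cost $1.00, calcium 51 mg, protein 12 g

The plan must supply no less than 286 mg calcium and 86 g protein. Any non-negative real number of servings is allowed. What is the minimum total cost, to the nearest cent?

$6.93

chicken breast only: max(286/19, 86/24) = 15.05 servings → $26.34.
spinach only: max(286/84, 86/2) = 43 servings → $45.15.
broccoli only: max(286/41, 86/3) = 28.67 servings → $30.10.
edamame only: max(286/51, 86/12) = 7.167 servings → $7.17.
chicken breast + spinach with both tight: 3.363 servings and 2.644 servings → $8.66.
chicken breast + broccoli with both tight: 2.878 servings and 5.642 servings → $10.96.
chicken breast + edamame with both tight: 0.9578 servings and 5.251 servings → $6.93.
spinach + broccoli: the both-tight solution has a negative serving — not a feasible corner.
spinach + edamame: the both-tight solution has a negative serving — not a feasible corner.
broccoli + edamame: the both-tight solution has a negative serving — not a feasible corner.
Cheapest feasible corner: $6.93.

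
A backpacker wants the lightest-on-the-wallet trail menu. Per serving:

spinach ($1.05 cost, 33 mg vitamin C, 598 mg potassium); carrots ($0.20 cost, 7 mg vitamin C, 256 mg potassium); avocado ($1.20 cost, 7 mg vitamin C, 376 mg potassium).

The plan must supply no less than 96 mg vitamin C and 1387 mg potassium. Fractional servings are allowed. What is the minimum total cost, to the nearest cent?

spinach only: max(96/33, 1387/598) = 2.909 servings → $3.05.
carrots only: max(96/7, 1387/256) = 13.71 servings → $2.74.
avocado only: max(96/7, 1387/376) = 13.71 servings → $16.46.
spinach + carrots with both targets exact would need a negative amount; discard.
spinach + avocado: intersection lies outside the first quadrant.
carrots + avocado: the both-tight solution has a negative serving — not a feasible corner.
The minimum over all feasible corners is $2.74.

$2.74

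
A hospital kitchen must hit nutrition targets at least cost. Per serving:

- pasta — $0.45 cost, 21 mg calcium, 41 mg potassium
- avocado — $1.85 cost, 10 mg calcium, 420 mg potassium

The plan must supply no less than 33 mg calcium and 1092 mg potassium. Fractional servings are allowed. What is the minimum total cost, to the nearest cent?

Minimising a linear cost over {calcium ≥ 33, potassium ≥ 1092, servings ≥ 0} — the optimum is at a vertex, using one or two foods.
pasta only: max(33/21, 1092/41) = 26.63 servings → $11.99.
avocado only: max(33/10, 1092/420) = 3.3 servings → $6.11.
pasta + avocado with both tight: 0.3496 servings and 2.566 servings → $4.90.
The minimum over all feasible corners is $4.90.

$4.90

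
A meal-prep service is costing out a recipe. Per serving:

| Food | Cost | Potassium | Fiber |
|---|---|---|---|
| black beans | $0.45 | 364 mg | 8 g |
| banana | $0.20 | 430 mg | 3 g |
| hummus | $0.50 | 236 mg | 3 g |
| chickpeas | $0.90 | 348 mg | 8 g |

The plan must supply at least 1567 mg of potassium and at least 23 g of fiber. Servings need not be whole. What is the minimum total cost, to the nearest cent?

$1.35

At the optimum either one food covers both requirements or two foods hit both targets exactly; no other combination can be cheaper.
black beans only: max(1567/364, 23/8) = 4.305 servings → $1.94.
banana only: max(1567/430, 23/3) = 7.667 servings → $1.53.
hummus only: max(1567/236, 23/3) = 7.667 servings → $3.83.
chickpeas only: max(1567/348, 23/8) = 4.503 servings → $4.05.
black beans + banana with both tight: 2.21 servings and 1.773 servings → $1.35.
black beans + hummus with both tight: 0.9133 servings and 5.231 servings → $3.03.
black beans + chickpeas: intersection lies outside the first quadrant.
banana + hummus: intersection lies outside the first quadrant.
banana + chickpeas with both tight: 1.891 servings and 2.166 servings → $2.33.
hummus + chickpeas with both tight: 5.37 servings and 0.8614 servings → $3.46.
Cheapest feasible corner: $1.35.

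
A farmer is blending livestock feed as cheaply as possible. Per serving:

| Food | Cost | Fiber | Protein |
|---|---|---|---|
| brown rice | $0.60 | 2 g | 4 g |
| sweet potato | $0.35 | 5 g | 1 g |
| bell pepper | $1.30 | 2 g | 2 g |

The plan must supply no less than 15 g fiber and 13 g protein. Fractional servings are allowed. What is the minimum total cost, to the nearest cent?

$2.33

For a min-cost LP with two ≥-constraints, a basic feasible solution has at most two positive variables.
brown rice only: max(15/2, 13/4) = 7.5 servings → $4.50.
sweet potato only: max(15/5, 13/1) = 13 servings → $4.55.
bell pepper only: max(15/2, 13/2) = 7.5 servings → $9.75.
brown rice + sweet potato with both tight: 2.778 servings and 1.889 servings → $2.33.
brown rice + bell pepper: intersection lies outside the first quadrant.
sweet potato + bell pepper with both tight: 0.5 servings and 6.25 servings → $8.30.
The minimum over all feasible corners is $2.33.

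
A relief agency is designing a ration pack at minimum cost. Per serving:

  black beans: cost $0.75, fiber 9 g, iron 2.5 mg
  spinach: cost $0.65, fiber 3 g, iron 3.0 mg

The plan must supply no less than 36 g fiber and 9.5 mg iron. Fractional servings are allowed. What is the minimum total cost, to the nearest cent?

$3.00

The cheapest plan sits at a corner of the feasible region — with two constraints it uses at most two foods.
black beans only: max(36/9, 9.5/2.5) = 4 servings → $3.00.
spinach only: max(36/3, 9.5/3.0) = 12 servings → $7.80.
black beans + spinach: intersection lies outside the first quadrant.
So the least-cost plan costs $3.00.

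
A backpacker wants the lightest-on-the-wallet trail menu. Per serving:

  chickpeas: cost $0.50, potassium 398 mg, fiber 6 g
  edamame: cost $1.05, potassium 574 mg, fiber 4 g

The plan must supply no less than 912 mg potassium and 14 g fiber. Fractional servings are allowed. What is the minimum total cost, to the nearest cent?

Compare the cost at each extreme point of the feasible region.
chickpeas only: max(912/398, 14/6) = 2.333 servings → $1.17.
edamame only: max(912/574, 14/4) = 3.5 servings → $3.67.
chickpeas + edamame: intersection lies outside the first quadrant.
So the least-cost plan costs $1.17.

$1.17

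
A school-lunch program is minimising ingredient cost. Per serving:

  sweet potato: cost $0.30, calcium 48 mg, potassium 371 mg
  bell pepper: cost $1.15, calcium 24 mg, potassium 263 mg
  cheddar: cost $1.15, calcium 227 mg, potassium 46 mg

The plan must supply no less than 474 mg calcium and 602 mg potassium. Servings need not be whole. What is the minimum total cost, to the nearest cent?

$2.48

sweet potato only: max(474/48, 602/371) = 9.875 servings → $2.96.
bell pepper only: max(474/24, 602/263) = 19.75 servings → $22.71.
cheddar only: max(474/227, 602/46) = 13.09 servings → $15.05.
sweet potato + bell pepper with both targets exact would need a negative amount; discard.
sweet potato + cheddar with both tight: 1.4 servings and 1.792 servings → $2.48.
bell pepper + cheddar with both tight: 1.96 servings and 1.881 servings → $4.42.
The minimum over all feasible corners is $2.48.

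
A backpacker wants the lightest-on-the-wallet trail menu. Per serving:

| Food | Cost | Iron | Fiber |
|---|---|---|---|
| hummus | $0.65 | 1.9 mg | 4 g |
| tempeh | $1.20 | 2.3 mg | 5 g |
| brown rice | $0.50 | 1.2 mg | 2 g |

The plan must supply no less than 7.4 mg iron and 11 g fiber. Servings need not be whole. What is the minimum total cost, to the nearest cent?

$2.53

Minimising a linear cost over {iron ≥ 7.4, fiber ≥ 11, servings ≥ 0} — the optimum is at a vertex, using one or two foods.
hummus only: max(7.4/1.9, 11/4) = 3.895 servings → $2.53.
tempeh only: max(7.4/2.3, 11/5) = 3.217 servings → $3.86.
brown rice only: max(7.4/1.2, 11/2) = 6.167 servings → $3.08.
hummus + tempeh: the both-tight solution has a negative serving — not a feasible corner.
hummus + brown rice: intersection lies outside the first quadrant.
tempeh + brown rice with both targets exact would need a negative amount; discard.
So the least-cost plan costs $2.53.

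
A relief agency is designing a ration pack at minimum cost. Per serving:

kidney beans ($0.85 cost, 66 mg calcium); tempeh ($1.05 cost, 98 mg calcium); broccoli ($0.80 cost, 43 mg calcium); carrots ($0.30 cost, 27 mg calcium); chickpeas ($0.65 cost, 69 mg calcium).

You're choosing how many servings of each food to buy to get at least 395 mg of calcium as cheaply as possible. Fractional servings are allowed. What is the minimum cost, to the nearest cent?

Cost per mg of calcium: chickpeas $0.0094, tempeh $0.0107, carrots $0.0111, kidney beans $0.0129, broccoli $0.0186.
With no serving limits, use only chickpeas: 395 mg / 69 mg = 5.725 servings × $0.65 = $3.72.

$3.72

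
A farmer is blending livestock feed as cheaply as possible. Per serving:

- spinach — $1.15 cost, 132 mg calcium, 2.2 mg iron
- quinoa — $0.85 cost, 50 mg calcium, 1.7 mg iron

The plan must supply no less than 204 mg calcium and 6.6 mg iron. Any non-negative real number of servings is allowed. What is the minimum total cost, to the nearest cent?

$3.31

A basic optimal solution has at most two foods positive. Try each food alone and each pair with both targets met exactly.
spinach only: max(204/132, 6.6/2.2) = 3 servings → $3.45.
quinoa only: max(204/50, 6.6/1.7) = 4.08 servings → $3.47.
spinach + quinoa with both tight: 0.1469 servings and 3.692 servings → $3.31.
So the least-cost plan costs $3.31.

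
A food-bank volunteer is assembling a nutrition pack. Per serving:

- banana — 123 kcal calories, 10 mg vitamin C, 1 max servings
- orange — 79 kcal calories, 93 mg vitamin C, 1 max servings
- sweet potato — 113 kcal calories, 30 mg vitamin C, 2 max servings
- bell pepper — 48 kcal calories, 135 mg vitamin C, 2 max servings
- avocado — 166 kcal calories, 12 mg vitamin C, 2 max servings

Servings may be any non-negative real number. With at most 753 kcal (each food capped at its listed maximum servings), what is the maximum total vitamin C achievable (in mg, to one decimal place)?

449.6 mg

Vitamin C per kcal: bell pepper 2.812, orange 1.177, sweet potato 0.2655, banana 0.0813, avocado 0.07229.
Take 2 servings of bell pepper: uses 96 kcal, +270.0 mg vitamin C (running total 270.0 mg).
Take 1 serving of orange: uses 79 kcal, +93.0 mg vitamin C (running total 363.0 mg).
Take 2 servings of sweet potato: uses 226 kcal, +60.0 mg vitamin C (running total 423.0 mg).
Take 1 serving of banana: uses 123 kcal, +10.0 mg vitamin C (running total 433.0 mg).
Take 1.38 servings of avocado: uses 229 kcal, +16.6 mg vitamin C (running total 449.6 mg).
Greedy by best ratio exhausts the calories allowance optimally: 449.6 mg.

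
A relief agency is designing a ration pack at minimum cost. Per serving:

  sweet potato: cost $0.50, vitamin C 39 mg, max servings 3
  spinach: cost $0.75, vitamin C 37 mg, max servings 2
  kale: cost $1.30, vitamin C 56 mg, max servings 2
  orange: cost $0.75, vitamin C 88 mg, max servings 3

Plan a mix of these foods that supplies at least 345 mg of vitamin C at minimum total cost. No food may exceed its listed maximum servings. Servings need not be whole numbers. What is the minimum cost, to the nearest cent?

$3.29

Cost per mg of vitamin C: orange $0.0085, sweet potato $0.0128, spinach $0.0203, kale $0.0232.
Take 3 servings of orange: +264.0 mg vitamin C for $2.25 (total $2.25, still need 81.0 mg).
Take 2.077 servings of sweet potato: +81.0 mg vitamin C for $1.04 (total $3.29, still need 0.0 mg).
Filling from the cheapest source first is optimal under one linear minimum: $3.29.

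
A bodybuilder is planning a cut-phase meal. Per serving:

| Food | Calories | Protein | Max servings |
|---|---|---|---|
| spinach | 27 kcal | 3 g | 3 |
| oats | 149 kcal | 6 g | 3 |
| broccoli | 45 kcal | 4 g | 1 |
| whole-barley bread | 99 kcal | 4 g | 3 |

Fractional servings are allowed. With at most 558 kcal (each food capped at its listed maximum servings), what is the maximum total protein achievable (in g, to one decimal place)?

Protein per kcal: spinach 0.1111, broccoli 0.08889, whole-barley bread 0.0404, oats 0.04027.
Take 3 servings of spinach: uses 81 kcal, +9.0 g protein (running total 9.0 g).
Take 1 serving of broccoli: uses 45 kcal, +4.0 g protein (running total 13.0 g).
Take 3 servings of whole-barley bread: uses 297 kcal, +12.0 g protein (running total 25.0 g).
Take 0.906 servings of oats: uses 135 kcal, +5.4 g protein (running total 30.4 g).
Greedy by best ratio exhausts the calories allowance optimally: 30.4 g.

30.4 g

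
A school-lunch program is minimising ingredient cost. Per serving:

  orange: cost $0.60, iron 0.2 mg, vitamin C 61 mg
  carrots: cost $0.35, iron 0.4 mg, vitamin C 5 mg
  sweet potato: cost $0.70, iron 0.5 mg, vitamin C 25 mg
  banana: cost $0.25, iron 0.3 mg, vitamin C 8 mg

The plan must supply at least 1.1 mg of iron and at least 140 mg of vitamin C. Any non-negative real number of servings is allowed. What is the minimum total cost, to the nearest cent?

$1.78

Check every corner: each single food scaled to meet both minima, and each pair solved so both constraints bind.
orange only: max(1.1/0.2, 140/61) = 5.5 servings → $3.30.
carrots only: max(1.1/0.4, 140/5) = 28 servings → $9.80.
sweet potato only: max(1.1/0.5, 140/25) = 5.6 servings → $3.92.
banana only: max(1.1/0.3, 140/8) = 17.5 servings → $4.38.
orange + carrots with both tight: 2.158 servings and 1.671 servings → $1.88.
orange + sweet potato with both tight: 1.667 servings and 1.533 servings → $2.07.
orange + banana with both tight: 1.988 servings and 2.341 servings → $1.78.
carrots + sweet potato with both targets exact would need a negative amount; discard.
carrots + banana with both targets exact would need a negative amount; discard.
sweet potato + banana with both targets exact would need a negative amount; discard.
So the least-cost plan costs $1.78.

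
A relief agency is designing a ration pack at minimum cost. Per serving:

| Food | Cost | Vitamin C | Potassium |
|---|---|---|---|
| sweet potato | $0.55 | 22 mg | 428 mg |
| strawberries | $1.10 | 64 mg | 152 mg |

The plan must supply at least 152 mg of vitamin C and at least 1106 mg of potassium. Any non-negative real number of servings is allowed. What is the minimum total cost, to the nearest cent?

This is a tiny linear program; its minimum lies at a vertex of the feasible set. List the vertices and price them.
sweet potato only: max(152/22, 1106/428) = 6.909 servings → $3.80.
strawberries only: max(152/64, 1106/152) = 7.276 servings → $8.00.
sweet potato + strawberries with both tight: 1.983 servings and 1.693 servings → $2.95.
The minimum over all feasible corners is $2.95.

$2.95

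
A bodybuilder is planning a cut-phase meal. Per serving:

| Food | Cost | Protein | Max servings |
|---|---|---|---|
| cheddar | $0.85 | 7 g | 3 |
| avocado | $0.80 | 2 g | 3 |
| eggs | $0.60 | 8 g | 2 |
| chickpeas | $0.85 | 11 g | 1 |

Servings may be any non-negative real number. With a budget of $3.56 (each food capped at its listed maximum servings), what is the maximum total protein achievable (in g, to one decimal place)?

Protein per dollar: eggs 13.33, chickpeas 12.94, cheddar 8.235, avocado 2.5.
Take 2 servings of eggs: spends $1.20, +16.0 g protein (running total 16.0 g).
Take 1 serving of chickpeas: spends $0.85, +11.0 g protein (running total 27.0 g).
Take 1.776 servings of cheddar: spends $1.51, +12.4 g protein (running total 39.4 g).
Filling greedily by protein-per-dollar is optimal for one linear limit, giving 39.4 g.

39.4 g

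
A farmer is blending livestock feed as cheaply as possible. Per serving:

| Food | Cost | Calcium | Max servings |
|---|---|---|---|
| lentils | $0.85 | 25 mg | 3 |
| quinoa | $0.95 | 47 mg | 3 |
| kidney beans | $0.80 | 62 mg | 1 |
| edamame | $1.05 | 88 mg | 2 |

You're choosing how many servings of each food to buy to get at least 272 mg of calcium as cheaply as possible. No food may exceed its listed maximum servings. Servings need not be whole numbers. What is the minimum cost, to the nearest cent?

$3.59

Cost per mg of calcium: edamame $0.0119, kidney beans $0.0129, quinoa $0.0202, lentils $0.0340.
Take 2 servings of edamame: +176.0 mg calcium for $2.10 (total $2.10, still need 96.0 mg).
Take 1 serving of kidney beans: +62.0 mg calcium for $0.80 (total $2.90, still need 34.0 mg).
Take 0.7234 servings of quinoa: +34.0 mg calcium for $0.69 (total $3.59, still need 0.0 mg).
Greedy by cheapest-per-mg is optimal for a single linear constraint, so the minimum cost is $3.59.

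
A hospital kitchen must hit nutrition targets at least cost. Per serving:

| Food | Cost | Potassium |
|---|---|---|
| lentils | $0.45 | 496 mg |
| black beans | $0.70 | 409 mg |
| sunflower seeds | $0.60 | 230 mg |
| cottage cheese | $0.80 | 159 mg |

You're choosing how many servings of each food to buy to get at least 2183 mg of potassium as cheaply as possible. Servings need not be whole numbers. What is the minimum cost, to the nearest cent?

$1.98

Cost per mg of potassium: lentils $0.0009, black beans $0.0017, sunflower seeds $0.0026, cottage cheese $0.0050.
With no serving limits, use only lentils: 2183 mg / 496 mg = 4.401 servings × $0.45 = $1.98.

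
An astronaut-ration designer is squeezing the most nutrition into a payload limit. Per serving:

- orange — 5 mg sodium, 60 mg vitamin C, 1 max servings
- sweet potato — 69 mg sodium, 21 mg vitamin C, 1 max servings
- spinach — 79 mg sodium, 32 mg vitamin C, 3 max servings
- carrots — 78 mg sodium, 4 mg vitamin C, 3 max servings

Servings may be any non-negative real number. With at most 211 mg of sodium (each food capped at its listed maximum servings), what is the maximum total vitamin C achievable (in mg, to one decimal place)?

Vitamin C per mg sodium: orange 12, spinach 0.4051, sweet potato 0.3043, carrots 0.05128.
Take 1 serving of orange: uses 5 mg sodium, +60.0 mg vitamin C (running total 60.0 mg).
Take 2.608 servings of spinach: uses 206 mg sodium, +83.4 mg vitamin C (running total 143.4 mg).
Greedy by best ratio exhausts the sodium allowance optimally: 143.4 mg.

143.4 mg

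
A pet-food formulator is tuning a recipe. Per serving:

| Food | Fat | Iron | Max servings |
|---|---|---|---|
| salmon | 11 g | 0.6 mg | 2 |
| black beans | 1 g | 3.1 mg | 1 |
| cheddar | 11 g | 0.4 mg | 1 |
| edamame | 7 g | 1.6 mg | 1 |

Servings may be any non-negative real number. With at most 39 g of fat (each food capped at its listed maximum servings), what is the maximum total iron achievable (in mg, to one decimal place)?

Iron per g fat: black beans 3.1, edamame 0.2286, salmon 0.05455, cheddar 0.03636.
Take 1 serving of black beans: uses 1 g fat, +3.1 mg iron (running total 3.1 mg).
Take 1 serving of edamame: uses 7 g fat, +1.6 mg iron (running total 4.7 mg).
Take 2 servings of salmon: uses 22 g fat, +1.2 mg iron (running total 5.9 mg).
Take 0.8182 servings of cheddar: uses 9 g fat, +0.3 mg iron (running total 6.2 mg).
Greedy by best ratio exhausts the fat allowance optimally: 6.2 mg.

6.2 mg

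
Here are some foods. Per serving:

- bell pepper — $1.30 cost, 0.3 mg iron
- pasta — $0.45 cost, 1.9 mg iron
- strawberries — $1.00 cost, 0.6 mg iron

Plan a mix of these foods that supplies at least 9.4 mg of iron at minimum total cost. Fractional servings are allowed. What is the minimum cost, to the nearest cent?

$2.23

Cost per mg of iron: pasta $0.2368, strawberries $1.6667, bell pepper $4.3333.
With no serving limits, use only pasta: 9.4 mg / 1.9 mg = 4.947 servings × $0.45 = $2.23.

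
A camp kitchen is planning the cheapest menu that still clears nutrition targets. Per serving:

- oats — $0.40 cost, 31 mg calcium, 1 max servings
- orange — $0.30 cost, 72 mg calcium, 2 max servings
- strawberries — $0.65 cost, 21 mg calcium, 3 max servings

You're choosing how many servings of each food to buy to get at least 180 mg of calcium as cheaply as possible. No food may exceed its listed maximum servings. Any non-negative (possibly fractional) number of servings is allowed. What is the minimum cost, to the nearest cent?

Cost per mg of calcium: orange $0.0042, oats $0.0129, strawberries $0.0310.
Take 2 servings of orange: +144.0 mg calcium for $0.60 (total $0.60, still need 36.0 mg).
Take 1 serving of oats: +31.0 mg calcium for $0.40 (total $1.00, still need 5.0 mg).
Take 0.2381 servings of strawberries: +5.0 mg calcium for $0.15 (total $1.15, still need 0.0 mg).
Greedy by cheapest-per-mg is optimal for a single linear constraint, so the minimum cost is $1.15.

$1.15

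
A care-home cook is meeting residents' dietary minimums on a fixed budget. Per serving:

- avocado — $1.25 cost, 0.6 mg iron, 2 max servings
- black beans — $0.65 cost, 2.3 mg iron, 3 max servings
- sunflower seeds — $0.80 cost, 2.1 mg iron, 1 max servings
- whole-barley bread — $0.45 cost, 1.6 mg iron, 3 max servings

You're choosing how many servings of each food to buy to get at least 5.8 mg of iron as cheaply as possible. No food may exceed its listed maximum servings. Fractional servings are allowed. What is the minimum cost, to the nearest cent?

$1.63

Cost per mg of iron: whole-barley bread $0.2812, black beans $0.2826, sunflower seeds $0.3810, avocado $2.0833.
Take 3 servings of whole-barley bread: +4.8 mg iron for $1.35 (total $1.35, still need 1.0 mg).
Take 0.4348 servings of black beans: +1.0 mg iron for $0.28 (total $1.63, still need 0.0 mg).
Filling from the cheapest source first is optimal under one linear minimum: $1.63.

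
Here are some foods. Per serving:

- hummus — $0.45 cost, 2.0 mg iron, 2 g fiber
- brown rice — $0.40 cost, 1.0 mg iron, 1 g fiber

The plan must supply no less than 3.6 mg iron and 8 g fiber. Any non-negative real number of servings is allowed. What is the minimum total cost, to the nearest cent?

$1.80

With two linear requirements the optimum uses one or two foods; enumerate the corners.
hummus only: max(3.6/2.0, 8/2) = 4 servings → $1.80.
brown rice only: max(3.6/1.0, 8/1) = 8 servings → $3.20.
hummus + brown rice (both tight): parallel constraints — no distinct corner.
The minimum over all feasible corners is $1.80.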